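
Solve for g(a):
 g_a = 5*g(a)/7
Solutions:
 g(a) = C1*exp(5*a/7)


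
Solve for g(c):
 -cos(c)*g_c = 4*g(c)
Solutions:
 g(c) = C1*(sin(c)^2 - 2*sin(c) + 1)/(sin(c)^2 + 2*sin(c) + 1)


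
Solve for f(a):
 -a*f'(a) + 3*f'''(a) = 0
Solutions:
 f(a) = C1 + Integral(C2*airyai(3^(2/3)*a/3) + C3*airybi(3^(2/3)*a/3), a)


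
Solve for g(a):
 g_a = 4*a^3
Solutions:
 g(a) = C1 + a^4


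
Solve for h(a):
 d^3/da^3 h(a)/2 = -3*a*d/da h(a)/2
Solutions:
 h(a) = C1 + Integral(C2*airyai(-3^(1/3)*a) + C3*airybi(-3^(1/3)*a), a)


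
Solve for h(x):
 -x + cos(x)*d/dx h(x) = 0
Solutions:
 h(x) = C1 + Integral(x/cos(x), x)


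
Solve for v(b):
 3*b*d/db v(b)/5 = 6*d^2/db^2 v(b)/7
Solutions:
 v(b) = C1 + C2*erfi(sqrt(35)*b/10)


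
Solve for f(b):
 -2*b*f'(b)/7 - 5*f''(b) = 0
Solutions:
 f(b) = C1 + C2*erf(sqrt(35)*b/35)


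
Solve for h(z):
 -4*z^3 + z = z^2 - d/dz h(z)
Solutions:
 h(z) = C1 + z^4 + z^3/3 - z^2/2


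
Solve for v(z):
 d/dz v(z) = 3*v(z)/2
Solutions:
 v(z) = C1*exp(3*z/2)


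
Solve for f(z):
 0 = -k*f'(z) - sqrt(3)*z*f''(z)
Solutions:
 f(z) = C1 + z^(-sqrt(3)*re(k)/3 + 1)*(C2*sin(sqrt(3)*log(z)*Abs(im(k))/3) + C3*cos(sqrt(3)*log(z)*im(k)/3))


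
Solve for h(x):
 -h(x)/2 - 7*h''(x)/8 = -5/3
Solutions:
 h(x) = C1*sin(2*sqrt(7)*x/7) + C2*cos(2*sqrt(7)*x/7) + 10/3


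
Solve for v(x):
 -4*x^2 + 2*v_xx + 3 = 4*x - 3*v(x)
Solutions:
 v(x) = C1*sin(sqrt(6)*x/2) + C2*cos(sqrt(6)*x/2) + 4*x^2/3 + 4*x/3 - 25/9


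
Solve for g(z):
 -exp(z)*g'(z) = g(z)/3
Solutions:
 g(z) = C1*exp(exp(-z)/3)


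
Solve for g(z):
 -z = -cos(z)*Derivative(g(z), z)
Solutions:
 g(z) = C1 + Integral(z/cos(z), z)


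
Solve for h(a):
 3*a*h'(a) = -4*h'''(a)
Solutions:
 h(a) = C1 + Integral(C2*airyai(-6^(1/3)*a/2) + C3*airybi(-6^(1/3)*a/2), a)


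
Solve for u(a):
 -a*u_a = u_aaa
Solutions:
 u(a) = C1 + Integral(C2*airyai(-a) + C3*airybi(-a), a)


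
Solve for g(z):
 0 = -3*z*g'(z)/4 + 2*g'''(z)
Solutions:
 g(z) = C1 + Integral(C2*airyai(3^(1/3)*z/2) + C3*airybi(3^(1/3)*z/2), z)


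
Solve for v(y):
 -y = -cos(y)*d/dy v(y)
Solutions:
 v(y) = C1 + Integral(y/cos(y), y)


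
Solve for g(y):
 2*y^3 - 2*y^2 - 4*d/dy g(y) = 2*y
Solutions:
 g(y) = C1 + y^4/8 - y^3/6 - y^2/4


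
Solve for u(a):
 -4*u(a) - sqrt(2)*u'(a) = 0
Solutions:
 u(a) = C1*exp(-2*sqrt(2)*a)


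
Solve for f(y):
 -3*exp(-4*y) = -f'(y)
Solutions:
 f(y) = C1 - 3*exp(-4*y)/4


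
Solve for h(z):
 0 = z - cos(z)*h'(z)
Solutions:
 h(z) = C1 + Integral(z/cos(z), z)


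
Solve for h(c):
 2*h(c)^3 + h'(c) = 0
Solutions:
 h(c) = -sqrt(2)*sqrt(-1/(C1 - 2*c))/2
 h(c) = sqrt(2)*sqrt(-1/(C1 - 2*c))/2


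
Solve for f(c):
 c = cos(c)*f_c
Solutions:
 f(c) = C1 + Integral(c/cos(c), c)


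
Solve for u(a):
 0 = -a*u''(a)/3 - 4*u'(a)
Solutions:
 u(a) = C1 + C2/a^11


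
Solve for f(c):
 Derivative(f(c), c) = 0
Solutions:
 f(c) = C1


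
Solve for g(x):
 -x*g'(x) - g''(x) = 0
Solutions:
 g(x) = C1 + C2*erf(sqrt(2)*x/2)


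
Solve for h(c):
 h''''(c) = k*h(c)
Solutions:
 h(c) = C1*exp(-c*k^(1/4)) + C2*exp(c*k^(1/4)) + C3*exp(-I*c*k^(1/4)) + C4*exp(I*c*k^(1/4))


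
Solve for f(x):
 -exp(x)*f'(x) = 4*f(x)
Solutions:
 f(x) = C1*exp(4*exp(-x))


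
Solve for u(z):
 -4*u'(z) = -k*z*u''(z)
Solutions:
 u(z) = C1 + z^(((re(k) + 4)*re(k) + im(k)^2)/(re(k)^2 + im(k)^2))*(C2*sin(4*log(z)*Abs(im(k))/(re(k)^2 + im(k)^2)) + C3*cos(4*log(z)*im(k)/(re(k)^2 + im(k)^2)))


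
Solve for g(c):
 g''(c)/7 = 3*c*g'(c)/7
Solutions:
 g(c) = C1 + C2*erfi(sqrt(6)*c/2)


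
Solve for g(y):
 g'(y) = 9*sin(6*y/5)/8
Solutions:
 g(y) = C1 - 15*cos(6*y/5)/16


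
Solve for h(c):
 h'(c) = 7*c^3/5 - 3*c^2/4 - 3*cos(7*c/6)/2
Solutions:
 h(c) = C1 + 7*c^4/20 - c^3/4 - 9*sin(7*c/6)/7


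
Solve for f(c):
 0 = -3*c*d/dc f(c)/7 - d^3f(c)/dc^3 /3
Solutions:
 f(c) = C1 + Integral(C2*airyai(-21^(2/3)*c/7) + C3*airybi(-21^(2/3)*c/7), c)


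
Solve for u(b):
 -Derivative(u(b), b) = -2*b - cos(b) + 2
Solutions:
 u(b) = C1 + b^2 - 2*b + sin(b)


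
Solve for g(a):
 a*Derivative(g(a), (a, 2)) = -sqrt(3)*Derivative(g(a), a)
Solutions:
 g(a) = C1 + C2*a^(1 - sqrt(3))


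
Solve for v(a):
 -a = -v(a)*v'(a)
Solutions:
 v(a) = -sqrt(C1 + a^2)
 v(a) = sqrt(C1 + a^2)


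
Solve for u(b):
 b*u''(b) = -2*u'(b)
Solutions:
 u(b) = C1 + C2/b


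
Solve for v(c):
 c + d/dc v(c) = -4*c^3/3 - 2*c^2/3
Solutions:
 v(c) = C1 - c^4/3 - 2*c^3/9 - c^2/2


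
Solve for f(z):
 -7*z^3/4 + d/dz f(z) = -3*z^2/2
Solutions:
 f(z) = C1 + 7*z^4/16 - z^3/2


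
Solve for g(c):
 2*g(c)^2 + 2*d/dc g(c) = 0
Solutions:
 g(c) = 1/(C1 + c)


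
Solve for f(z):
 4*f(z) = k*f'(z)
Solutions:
 f(z) = C1*exp(4*z/k)


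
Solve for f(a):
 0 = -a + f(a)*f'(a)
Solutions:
 f(a) = -sqrt(C1 + a^2)
 f(a) = sqrt(C1 + a^2)


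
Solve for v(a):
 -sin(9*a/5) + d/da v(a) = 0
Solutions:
 v(a) = C1 - 5*cos(9*a/5)/9


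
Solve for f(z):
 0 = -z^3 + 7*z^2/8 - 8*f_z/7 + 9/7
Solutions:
 f(z) = C1 - 7*z^4/32 + 49*z^3/192 + 9*z/8


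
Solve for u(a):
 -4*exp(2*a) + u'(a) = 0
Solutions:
 u(a) = C1 + 2*exp(2*a)


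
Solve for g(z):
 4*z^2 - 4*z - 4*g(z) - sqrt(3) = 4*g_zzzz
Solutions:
 g(z) = z^2 - z + (C1*sin(sqrt(2)*z/2) + C2*cos(sqrt(2)*z/2))*exp(-sqrt(2)*z/2) + (C3*sin(sqrt(2)*z/2) + C4*cos(sqrt(2)*z/2))*exp(sqrt(2)*z/2) - sqrt(3)/4


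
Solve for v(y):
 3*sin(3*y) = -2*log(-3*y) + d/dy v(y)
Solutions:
 v(y) = C1 + 2*y*log(-y) - 2*y + 2*y*log(3) - cos(3*y)


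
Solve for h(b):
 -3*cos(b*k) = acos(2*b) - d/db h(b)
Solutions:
 h(b) = C1 + b*acos(2*b) - sqrt(1 - 4*b^2)/2 + 3*Piecewise((sin(b*k)/k, Ne(k, 0)), (b, True))


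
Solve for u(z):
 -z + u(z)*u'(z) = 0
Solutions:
 u(z) = -sqrt(C1 + z^2)
 u(z) = sqrt(C1 + z^2)


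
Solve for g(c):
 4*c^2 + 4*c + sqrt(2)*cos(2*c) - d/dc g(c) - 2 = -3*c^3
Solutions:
 g(c) = C1 + 3*c^4/4 + 4*c^3/3 + 2*c^2 - 2*c + sqrt(2)*sin(2*c)/2


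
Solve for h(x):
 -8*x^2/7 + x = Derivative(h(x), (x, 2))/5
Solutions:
 h(x) = C1 + C2*x - 10*x^4/21 + 5*x^3/6


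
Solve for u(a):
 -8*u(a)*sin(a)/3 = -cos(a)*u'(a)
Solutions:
 u(a) = C1/cos(a)^(8/3)


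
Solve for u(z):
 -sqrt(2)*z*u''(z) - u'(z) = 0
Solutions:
 u(z) = C1 + C2*z^(1 - sqrt(2)/2)


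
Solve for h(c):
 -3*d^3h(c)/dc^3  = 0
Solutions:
 h(c) = C1 + C2*c + C3*c^2


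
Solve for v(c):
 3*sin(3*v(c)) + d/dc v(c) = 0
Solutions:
 v(c) = -acos((-C1 - exp(18*c))/(C1 - exp(18*c)))/3 + 2*pi/3
 v(c) = acos((-C1 - exp(18*c))/(C1 - exp(18*c)))/3


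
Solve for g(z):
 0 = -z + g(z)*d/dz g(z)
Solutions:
 g(z) = -sqrt(C1 + z^2)
 g(z) = sqrt(C1 + z^2)


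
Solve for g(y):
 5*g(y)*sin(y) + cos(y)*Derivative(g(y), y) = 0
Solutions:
 g(y) = C1*cos(y)^5


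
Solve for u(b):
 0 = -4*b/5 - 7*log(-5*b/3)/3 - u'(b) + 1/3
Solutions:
 u(b) = C1 - 2*b^2/5 - 7*b*log(-b)/3 + b*(-7*log(5) + 7*log(3) + 8)/3


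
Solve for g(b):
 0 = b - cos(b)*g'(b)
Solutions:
 g(b) = C1 + Integral(b/cos(b), b)


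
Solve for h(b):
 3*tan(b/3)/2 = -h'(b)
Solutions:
 h(b) = C1 + 9*log(cos(b/3))/2


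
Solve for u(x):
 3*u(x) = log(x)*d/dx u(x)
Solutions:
 u(x) = C1*exp(3*li(x))


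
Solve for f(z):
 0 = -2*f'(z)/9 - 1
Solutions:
 f(z) = C1 - 9*z/2


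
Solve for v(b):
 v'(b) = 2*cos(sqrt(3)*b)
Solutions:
 v(b) = C1 + 2*sqrt(3)*sin(sqrt(3)*b)/3


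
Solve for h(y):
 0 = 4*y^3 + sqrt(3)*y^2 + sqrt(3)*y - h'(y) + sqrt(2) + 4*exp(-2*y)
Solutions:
 h(y) = C1 + y^4 + sqrt(3)*y^3/3 + sqrt(3)*y^2/2 + sqrt(2)*y - 2*exp(-2*y)


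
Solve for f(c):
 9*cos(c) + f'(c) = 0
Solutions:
 f(c) = C1 - 9*sin(c)


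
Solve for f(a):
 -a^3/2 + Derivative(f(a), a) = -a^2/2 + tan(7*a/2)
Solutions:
 f(a) = C1 + a^4/8 - a^3/6 - 2*log(cos(7*a/2))/7


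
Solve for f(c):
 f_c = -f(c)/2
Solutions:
 f(c) = C1*exp(-c/2)


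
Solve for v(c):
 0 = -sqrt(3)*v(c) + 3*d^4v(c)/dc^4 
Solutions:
 v(c) = C1*exp(-3^(7/8)*c/3) + C2*exp(3^(7/8)*c/3) + C3*sin(3^(7/8)*c/3) + C4*cos(3^(7/8)*c/3)


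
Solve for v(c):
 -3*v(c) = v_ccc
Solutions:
 v(c) = C3*exp(-3^(1/3)*c) + (C1*sin(3^(5/6)*c/2) + C2*cos(3^(5/6)*c/2))*exp(3^(1/3)*c/2)


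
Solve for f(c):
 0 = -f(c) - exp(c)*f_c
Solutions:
 f(c) = C1*exp(exp(-c))


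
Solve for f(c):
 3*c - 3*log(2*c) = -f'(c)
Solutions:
 f(c) = C1 - 3*c^2/2 + 3*c*log(c) - 3*c + c*log(8)


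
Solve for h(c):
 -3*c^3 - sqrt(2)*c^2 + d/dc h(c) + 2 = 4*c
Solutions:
 h(c) = C1 + 3*c^4/4 + sqrt(2)*c^3/3 + 2*c^2 - 2*c


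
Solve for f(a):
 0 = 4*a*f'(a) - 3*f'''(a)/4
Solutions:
 f(a) = C1 + Integral(C2*airyai(2*2^(1/3)*3^(2/3)*a/3) + C3*airybi(2*2^(1/3)*3^(2/3)*a/3), a)


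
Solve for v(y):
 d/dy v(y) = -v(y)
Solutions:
 v(y) = C1*exp(-y)


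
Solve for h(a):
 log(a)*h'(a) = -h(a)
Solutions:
 h(a) = C1*exp(-li(a))


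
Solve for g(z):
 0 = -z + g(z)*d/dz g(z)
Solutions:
 g(z) = -sqrt(C1 + z^2)
 g(z) = sqrt(C1 + z^2)


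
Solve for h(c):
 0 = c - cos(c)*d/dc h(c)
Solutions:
 h(c) = C1 + Integral(c/cos(c), c)


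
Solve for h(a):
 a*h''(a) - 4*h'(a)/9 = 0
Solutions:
 h(a) = C1 + C2*a^(13/9)


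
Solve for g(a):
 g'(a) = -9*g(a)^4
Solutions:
 g(a) = (-3^(2/3) - 3*3^(1/6)*I)*(1/(C1 + 9*a))^(1/3)/6
 g(a) = (-3^(2/3) + 3*3^(1/6)*I)*(1/(C1 + 9*a))^(1/3)/6
 g(a) = (1/(C1 + 27*a))^(1/3)


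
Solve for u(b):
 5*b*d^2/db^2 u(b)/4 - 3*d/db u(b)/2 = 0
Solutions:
 u(b) = C1 + C2*b^(11/5)


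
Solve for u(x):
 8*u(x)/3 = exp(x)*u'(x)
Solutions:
 u(x) = C1*exp(-8*exp(-x)/3)


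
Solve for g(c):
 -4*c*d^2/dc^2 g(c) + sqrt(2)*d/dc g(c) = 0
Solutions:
 g(c) = C1 + C2*c^(sqrt(2)/4 + 1)


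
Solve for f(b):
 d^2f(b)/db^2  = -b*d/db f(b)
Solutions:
 f(b) = C1 + C2*erf(sqrt(2)*b/2)


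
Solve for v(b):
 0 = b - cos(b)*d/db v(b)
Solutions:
 v(b) = C1 + Integral(b/cos(b), b)


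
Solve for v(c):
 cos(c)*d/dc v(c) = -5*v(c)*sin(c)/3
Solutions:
 v(c) = C1*cos(c)^(5/3)


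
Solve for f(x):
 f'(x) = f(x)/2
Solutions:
 f(x) = C1*exp(x/2)


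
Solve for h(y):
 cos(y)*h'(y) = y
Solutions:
 h(y) = C1 + Integral(y/cos(y), y)


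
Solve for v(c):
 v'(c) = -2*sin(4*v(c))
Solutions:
 v(c) = -acos((-C1 - exp(16*c))/(C1 - exp(16*c)))/4 + pi/2
 v(c) = acos((-C1 - exp(16*c))/(C1 - exp(16*c)))/4


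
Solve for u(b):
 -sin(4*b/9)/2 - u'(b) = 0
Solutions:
 u(b) = C1 + 9*cos(4*b/9)/8


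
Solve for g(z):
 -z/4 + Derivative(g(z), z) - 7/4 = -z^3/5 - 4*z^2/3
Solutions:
 g(z) = C1 - z^4/20 - 4*z^3/9 + z^2/8 + 7*z/4


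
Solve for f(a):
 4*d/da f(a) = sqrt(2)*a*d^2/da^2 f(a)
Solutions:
 f(a) = C1 + C2*a^(1 + 2*sqrt(2))


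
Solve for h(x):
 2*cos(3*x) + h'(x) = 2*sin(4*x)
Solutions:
 h(x) = C1 - 2*sin(3*x)/3 - cos(4*x)/2


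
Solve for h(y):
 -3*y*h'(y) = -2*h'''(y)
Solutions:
 h(y) = C1 + Integral(C2*airyai(2^(2/3)*3^(1/3)*y/2) + C3*airybi(2^(2/3)*3^(1/3)*y/2), y)


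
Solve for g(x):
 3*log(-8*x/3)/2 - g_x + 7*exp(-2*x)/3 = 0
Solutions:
 g(x) = C1 + 3*x*log(-x)/2 + 3*x*(-log(3) - 1 + 3*log(2))/2 - 7*exp(-2*x)/6


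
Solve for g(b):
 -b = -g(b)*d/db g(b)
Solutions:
 g(b) = -sqrt(C1 + b^2)
 g(b) = sqrt(C1 + b^2)


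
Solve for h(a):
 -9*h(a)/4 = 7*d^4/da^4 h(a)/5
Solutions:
 h(a) = (C1*sin(sqrt(3)*5^(1/4)*7^(3/4)*a/14) + C2*cos(sqrt(3)*5^(1/4)*7^(3/4)*a/14))*exp(-sqrt(3)*5^(1/4)*7^(3/4)*a/14) + (C3*sin(sqrt(3)*5^(1/4)*7^(3/4)*a/14) + C4*cos(sqrt(3)*5^(1/4)*7^(3/4)*a/14))*exp(sqrt(3)*5^(1/4)*7^(3/4)*a/14)


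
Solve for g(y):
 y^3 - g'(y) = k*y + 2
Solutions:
 g(y) = C1 - k*y^2/2 + y^4/4 - 2*y


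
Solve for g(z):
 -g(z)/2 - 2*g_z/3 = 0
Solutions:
 g(z) = C1*exp(-3*z/4)


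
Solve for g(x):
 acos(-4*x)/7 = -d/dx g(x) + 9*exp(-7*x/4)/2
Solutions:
 g(x) = C1 - x*acos(-4*x)/7 - sqrt(1 - 16*x^2)/28 - 18*exp(-7*x/4)/7


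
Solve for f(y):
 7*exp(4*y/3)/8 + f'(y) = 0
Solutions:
 f(y) = C1 - 21*exp(4*y/3)/32


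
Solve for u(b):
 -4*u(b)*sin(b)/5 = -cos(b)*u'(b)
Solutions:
 u(b) = C1/cos(b)^(4/5)


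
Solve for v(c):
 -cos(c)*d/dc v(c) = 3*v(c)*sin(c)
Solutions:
 v(c) = C1*cos(c)^3


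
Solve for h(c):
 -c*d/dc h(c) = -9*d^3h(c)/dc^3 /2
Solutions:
 h(c) = C1 + Integral(C2*airyai(6^(1/3)*c/3) + C3*airybi(6^(1/3)*c/3), c)


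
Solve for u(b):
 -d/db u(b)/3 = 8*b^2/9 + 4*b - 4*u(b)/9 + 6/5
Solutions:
 u(b) = C1*exp(4*b/3) + 2*b^2 + 12*b + 117/10


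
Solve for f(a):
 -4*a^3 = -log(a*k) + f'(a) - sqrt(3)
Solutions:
 f(a) = C1 - a^4 + a*log(a*k) + a*(-1 + sqrt(3))


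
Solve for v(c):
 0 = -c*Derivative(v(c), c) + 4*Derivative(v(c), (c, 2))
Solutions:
 v(c) = C1 + C2*erfi(sqrt(2)*c/4)


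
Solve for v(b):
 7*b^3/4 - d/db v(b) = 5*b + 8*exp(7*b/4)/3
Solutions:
 v(b) = C1 + 7*b^4/16 - 5*b^2/2 - 32*exp(7*b/4)/21


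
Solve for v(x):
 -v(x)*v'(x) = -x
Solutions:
 v(x) = -sqrt(C1 + x^2)
 v(x) = sqrt(C1 + x^2)


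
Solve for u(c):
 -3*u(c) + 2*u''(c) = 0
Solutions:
 u(c) = C1*exp(-sqrt(6)*c/2) + C2*exp(sqrt(6)*c/2)


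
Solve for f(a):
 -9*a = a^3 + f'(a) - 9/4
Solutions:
 f(a) = C1 - a^4/4 - 9*a^2/2 + 9*a/4


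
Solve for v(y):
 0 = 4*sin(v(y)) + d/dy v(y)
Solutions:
 v(y) = -acos((-C1 - exp(8*y))/(C1 - exp(8*y))) + 2*pi
 v(y) = acos((-C1 - exp(8*y))/(C1 - exp(8*y)))


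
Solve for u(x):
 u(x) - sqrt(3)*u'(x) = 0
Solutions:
 u(x) = C1*exp(sqrt(3)*x/3)


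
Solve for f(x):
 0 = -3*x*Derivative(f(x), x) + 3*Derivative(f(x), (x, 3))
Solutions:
 f(x) = C1 + Integral(C2*airyai(x) + C3*airybi(x), x)


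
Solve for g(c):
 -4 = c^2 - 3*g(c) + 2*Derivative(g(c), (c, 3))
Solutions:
 g(c) = C3*exp(2^(2/3)*3^(1/3)*c/2) + c^2/3 + (C1*sin(2^(2/3)*3^(5/6)*c/4) + C2*cos(2^(2/3)*3^(5/6)*c/4))*exp(-2^(2/3)*3^(1/3)*c/4) + 4/3


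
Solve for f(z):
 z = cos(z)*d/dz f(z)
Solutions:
 f(z) = C1 + Integral(z/cos(z), z)


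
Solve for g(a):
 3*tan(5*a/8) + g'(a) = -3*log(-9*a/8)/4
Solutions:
 g(a) = C1 - 3*a*log(-a)/4 - 3*a*log(3)/2 + 3*a/4 + 9*a*log(2)/4 + 24*log(cos(5*a/8))/5


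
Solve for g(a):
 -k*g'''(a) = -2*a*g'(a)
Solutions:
 g(a) = C1 + Integral(C2*airyai(2^(1/3)*a*(1/k)^(1/3)) + C3*airybi(2^(1/3)*a*(1/k)^(1/3)), a)


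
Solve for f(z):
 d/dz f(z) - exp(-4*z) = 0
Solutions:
 f(z) = C1 - exp(-4*z)/4


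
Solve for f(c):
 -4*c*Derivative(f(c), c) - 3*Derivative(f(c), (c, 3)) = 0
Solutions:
 f(c) = C1 + Integral(C2*airyai(-6^(2/3)*c/3) + C3*airybi(-6^(2/3)*c/3), c)


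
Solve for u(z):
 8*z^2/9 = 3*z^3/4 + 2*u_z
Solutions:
 u(z) = C1 - 3*z^4/32 + 4*z^3/27


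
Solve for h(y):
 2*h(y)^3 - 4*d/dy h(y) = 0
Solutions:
 h(y) = -sqrt(-1/(C1 + y))
 h(y) = sqrt(-1/(C1 + y))


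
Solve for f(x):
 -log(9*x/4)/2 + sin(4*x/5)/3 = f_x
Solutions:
 f(x) = C1 - x*log(x)/2 - x*log(3) + x/2 + x*log(2) - 5*cos(4*x/5)/12


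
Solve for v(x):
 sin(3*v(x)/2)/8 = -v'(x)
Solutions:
 x/8 + log(cos(3*v(x)/2) - 1)/3 - log(cos(3*v(x)/2) + 1)/3 = C1


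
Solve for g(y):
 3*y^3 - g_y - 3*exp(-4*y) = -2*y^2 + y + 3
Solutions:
 g(y) = C1 + 3*y^4/4 + 2*y^3/3 - y^2/2 - 3*y + 3*exp(-4*y)/4


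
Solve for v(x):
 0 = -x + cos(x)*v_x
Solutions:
 v(x) = C1 + Integral(x/cos(x), x)


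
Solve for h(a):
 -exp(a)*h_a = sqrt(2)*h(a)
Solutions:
 h(a) = C1*exp(sqrt(2)*exp(-a))


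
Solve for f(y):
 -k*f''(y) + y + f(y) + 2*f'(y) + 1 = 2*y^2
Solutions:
 f(y) = C1*exp(y*(1 - sqrt(k + 1))/k) + C2*exp(y*(sqrt(k + 1) + 1)/k) + 4*k + 2*y^2 - 9*y + 17


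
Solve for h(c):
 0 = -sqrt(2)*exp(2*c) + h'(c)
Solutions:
 h(c) = C1 + sqrt(2)*exp(2*c)/2


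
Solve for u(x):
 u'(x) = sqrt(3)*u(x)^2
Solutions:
 u(x) = -1/(C1 + sqrt(3)*x)


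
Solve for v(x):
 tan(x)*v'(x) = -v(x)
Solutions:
 v(x) = C1/sin(x)


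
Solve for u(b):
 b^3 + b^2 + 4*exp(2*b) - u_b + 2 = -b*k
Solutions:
 u(b) = C1 + b^4/4 + b^3/3 + b^2*k/2 + 2*b + 2*exp(2*b)


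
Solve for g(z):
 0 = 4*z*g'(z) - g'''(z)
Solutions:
 g(z) = C1 + Integral(C2*airyai(2^(2/3)*z) + C3*airybi(2^(2/3)*z), z)


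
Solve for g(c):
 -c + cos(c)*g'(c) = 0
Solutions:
 g(c) = C1 + Integral(c/cos(c), c)


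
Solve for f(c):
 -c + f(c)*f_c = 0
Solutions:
 f(c) = -sqrt(C1 + c^2)
 f(c) = sqrt(C1 + c^2)


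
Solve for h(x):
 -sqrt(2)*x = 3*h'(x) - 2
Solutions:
 h(x) = C1 - sqrt(2)*x^2/6 + 2*x/3


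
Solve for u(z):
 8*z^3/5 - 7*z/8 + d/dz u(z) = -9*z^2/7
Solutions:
 u(z) = C1 - 2*z^4/5 - 3*z^3/7 + 7*z^2/16


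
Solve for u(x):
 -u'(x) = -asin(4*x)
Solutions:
 u(x) = C1 + x*asin(4*x) + sqrt(1 - 16*x^2)/4


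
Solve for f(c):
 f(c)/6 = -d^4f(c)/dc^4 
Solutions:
 f(c) = (C1*sin(2^(1/4)*3^(3/4)*c/6) + C2*cos(2^(1/4)*3^(3/4)*c/6))*exp(-2^(1/4)*3^(3/4)*c/6) + (C3*sin(2^(1/4)*3^(3/4)*c/6) + C4*cos(2^(1/4)*3^(3/4)*c/6))*exp(2^(1/4)*3^(3/4)*c/6)


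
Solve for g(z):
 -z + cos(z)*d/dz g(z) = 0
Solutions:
 g(z) = C1 + Integral(z/cos(z), z)


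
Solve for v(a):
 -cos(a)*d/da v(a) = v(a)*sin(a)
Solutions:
 v(a) = C1*cos(a)


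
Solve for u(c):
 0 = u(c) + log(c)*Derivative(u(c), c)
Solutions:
 u(c) = C1*exp(-li(c))


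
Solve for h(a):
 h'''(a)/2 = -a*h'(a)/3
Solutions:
 h(a) = C1 + Integral(C2*airyai(-2^(1/3)*3^(2/3)*a/3) + C3*airybi(-2^(1/3)*3^(2/3)*a/3), a)


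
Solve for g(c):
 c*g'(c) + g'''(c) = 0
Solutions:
 g(c) = C1 + Integral(C2*airyai(-c) + C3*airybi(-c), c)


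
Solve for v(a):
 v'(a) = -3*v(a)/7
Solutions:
 v(a) = C1*exp(-3*a/7)


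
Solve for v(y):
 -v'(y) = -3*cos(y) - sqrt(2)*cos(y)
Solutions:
 v(y) = C1 + sqrt(2)*sin(y) + 3*sin(y)


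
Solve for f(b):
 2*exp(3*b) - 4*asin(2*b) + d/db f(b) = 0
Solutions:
 f(b) = C1 + 4*b*asin(2*b) + 2*sqrt(1 - 4*b^2) - 2*exp(3*b)/3


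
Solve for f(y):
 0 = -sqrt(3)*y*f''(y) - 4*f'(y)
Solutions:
 f(y) = C1 + C2*y^(1 - 4*sqrt(3)/3)


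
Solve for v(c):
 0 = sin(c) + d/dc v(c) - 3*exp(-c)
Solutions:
 v(c) = C1 + cos(c) - 3*exp(-c)


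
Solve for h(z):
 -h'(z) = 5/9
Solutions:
 h(z) = C1 - 5*z/9


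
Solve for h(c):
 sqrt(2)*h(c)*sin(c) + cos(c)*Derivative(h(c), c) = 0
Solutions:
 h(c) = C1*cos(c)^(sqrt(2))


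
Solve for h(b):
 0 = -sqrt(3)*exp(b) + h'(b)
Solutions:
 h(b) = C1 + sqrt(3)*exp(b)


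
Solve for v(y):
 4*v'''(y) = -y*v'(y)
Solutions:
 v(y) = C1 + Integral(C2*airyai(-2^(1/3)*y/2) + C3*airybi(-2^(1/3)*y/2), y)


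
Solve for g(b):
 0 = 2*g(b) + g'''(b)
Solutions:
 g(b) = C3*exp(-2^(1/3)*b) + (C1*sin(2^(1/3)*sqrt(3)*b/2) + C2*cos(2^(1/3)*sqrt(3)*b/2))*exp(2^(1/3)*b/2)


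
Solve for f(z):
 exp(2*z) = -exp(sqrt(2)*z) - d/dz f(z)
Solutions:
 f(z) = C1 - exp(2*z)/2 - sqrt(2)*exp(sqrt(2)*z)/2


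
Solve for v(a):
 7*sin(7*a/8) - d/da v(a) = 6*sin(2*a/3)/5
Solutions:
 v(a) = C1 + 9*cos(2*a/3)/5 - 8*cos(7*a/8)


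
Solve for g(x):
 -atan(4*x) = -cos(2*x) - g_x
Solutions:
 g(x) = C1 + x*atan(4*x) - log(16*x^2 + 1)/8 - sin(2*x)/2


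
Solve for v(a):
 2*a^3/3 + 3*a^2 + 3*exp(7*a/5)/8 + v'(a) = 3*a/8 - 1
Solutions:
 v(a) = C1 - a^4/6 - a^3 + 3*a^2/16 - a - 15*exp(7*a/5)/56


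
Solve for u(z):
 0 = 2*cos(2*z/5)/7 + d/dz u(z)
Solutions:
 u(z) = C1 - 5*sin(2*z/5)/7


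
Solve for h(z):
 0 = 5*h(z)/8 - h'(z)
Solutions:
 h(z) = C1*exp(5*z/8)


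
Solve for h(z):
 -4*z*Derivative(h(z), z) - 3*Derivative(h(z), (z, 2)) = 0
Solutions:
 h(z) = C1 + C2*erf(sqrt(6)*z/3)


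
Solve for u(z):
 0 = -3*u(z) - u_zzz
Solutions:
 u(z) = C3*exp(-3^(1/3)*z) + (C1*sin(3^(5/6)*z/2) + C2*cos(3^(5/6)*z/2))*exp(3^(1/3)*z/2)


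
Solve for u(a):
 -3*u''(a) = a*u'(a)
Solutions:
 u(a) = C1 + C2*erf(sqrt(6)*a/6)


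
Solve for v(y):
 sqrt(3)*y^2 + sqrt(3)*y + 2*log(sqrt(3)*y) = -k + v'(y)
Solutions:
 v(y) = C1 + k*y + sqrt(3)*y^3/3 + sqrt(3)*y^2/2 + 2*y*log(y) - 2*y + y*log(3)


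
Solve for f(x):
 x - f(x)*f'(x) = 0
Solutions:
 f(x) = -sqrt(C1 + x^2)
 f(x) = sqrt(C1 + x^2)


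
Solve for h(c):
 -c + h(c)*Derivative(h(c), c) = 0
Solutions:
 h(c) = -sqrt(C1 + c^2)
 h(c) = sqrt(C1 + c^2)


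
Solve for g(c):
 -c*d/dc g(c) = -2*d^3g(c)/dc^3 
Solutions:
 g(c) = C1 + Integral(C2*airyai(2^(2/3)*c/2) + C3*airybi(2^(2/3)*c/2), c)


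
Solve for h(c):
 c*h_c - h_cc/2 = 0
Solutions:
 h(c) = C1 + C2*erfi(c)


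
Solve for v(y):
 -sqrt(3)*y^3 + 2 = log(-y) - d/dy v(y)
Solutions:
 v(y) = C1 + sqrt(3)*y^4/4 + y*log(-y) - 3*y


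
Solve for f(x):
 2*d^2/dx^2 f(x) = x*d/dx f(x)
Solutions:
 f(x) = C1 + C2*erfi(x/2)


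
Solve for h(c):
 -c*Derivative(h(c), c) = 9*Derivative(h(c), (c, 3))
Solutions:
 h(c) = C1 + Integral(C2*airyai(-3^(1/3)*c/3) + C3*airybi(-3^(1/3)*c/3), c)


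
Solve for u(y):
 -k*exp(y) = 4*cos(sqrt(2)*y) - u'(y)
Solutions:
 u(y) = C1 + k*exp(y) + 2*sqrt(2)*sin(sqrt(2)*y)


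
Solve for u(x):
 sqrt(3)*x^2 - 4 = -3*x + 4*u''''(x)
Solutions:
 u(x) = C1 + C2*x + C3*x^2 + C4*x^3 + sqrt(3)*x^6/1440 + x^5/160 - x^4/24


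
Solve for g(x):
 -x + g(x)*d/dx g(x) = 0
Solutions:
 g(x) = -sqrt(C1 + x^2)
 g(x) = sqrt(C1 + x^2)


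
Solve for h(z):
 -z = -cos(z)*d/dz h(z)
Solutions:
 h(z) = C1 + Integral(z/cos(z), z)


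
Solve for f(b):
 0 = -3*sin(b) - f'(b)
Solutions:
 f(b) = C1 + 3*cos(b)


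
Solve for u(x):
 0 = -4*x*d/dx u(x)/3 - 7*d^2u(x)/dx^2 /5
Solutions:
 u(x) = C1 + C2*erf(sqrt(210)*x/21)


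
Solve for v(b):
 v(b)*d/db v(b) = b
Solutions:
 v(b) = -sqrt(C1 + b^2)
 v(b) = sqrt(C1 + b^2)


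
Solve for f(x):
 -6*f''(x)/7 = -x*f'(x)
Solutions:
 f(x) = C1 + C2*erfi(sqrt(21)*x/6)


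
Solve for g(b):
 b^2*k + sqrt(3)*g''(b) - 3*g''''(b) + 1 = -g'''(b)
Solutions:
 g(b) = C1 + C2*b + C3*exp(b*(1 - sqrt(1 + 12*sqrt(3)))/6) + C4*exp(b*(1 + sqrt(1 + 12*sqrt(3)))/6) - sqrt(3)*b^4*k/36 + b^3*k/9 + b^2*(-k - sqrt(3)*k/9 - sqrt(3)/6)


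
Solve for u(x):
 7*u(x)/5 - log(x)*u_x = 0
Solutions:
 u(x) = C1*exp(7*li(x)/5)


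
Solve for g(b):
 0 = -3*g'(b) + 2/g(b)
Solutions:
 g(b) = -sqrt(C1 + 12*b)/3
 g(b) = sqrt(C1 + 12*b)/3


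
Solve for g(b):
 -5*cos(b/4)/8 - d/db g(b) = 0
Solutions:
 g(b) = C1 - 5*sin(b/4)/2


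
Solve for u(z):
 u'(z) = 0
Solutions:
 u(z) = C1


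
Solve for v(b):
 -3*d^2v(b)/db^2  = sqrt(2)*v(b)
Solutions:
 v(b) = C1*sin(2^(1/4)*sqrt(3)*b/3) + C2*cos(2^(1/4)*sqrt(3)*b/3)


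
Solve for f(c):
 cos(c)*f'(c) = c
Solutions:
 f(c) = C1 + Integral(c/cos(c), c)


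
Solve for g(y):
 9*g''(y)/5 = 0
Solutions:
 g(y) = C1 + C2*y


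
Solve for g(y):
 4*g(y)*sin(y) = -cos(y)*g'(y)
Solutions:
 g(y) = C1*cos(y)^4


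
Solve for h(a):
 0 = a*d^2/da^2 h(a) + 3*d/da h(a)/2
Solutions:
 h(a) = C1 + C2/sqrt(a)


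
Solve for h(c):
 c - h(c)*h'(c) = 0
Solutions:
 h(c) = -sqrt(C1 + c^2)
 h(c) = sqrt(C1 + c^2)


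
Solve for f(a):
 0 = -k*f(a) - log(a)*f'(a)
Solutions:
 f(a) = C1*exp(-k*li(a))


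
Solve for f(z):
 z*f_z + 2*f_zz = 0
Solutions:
 f(z) = C1 + C2*erf(z/2)


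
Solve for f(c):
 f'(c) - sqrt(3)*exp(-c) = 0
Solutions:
 f(c) = C1 - sqrt(3)*exp(-c)


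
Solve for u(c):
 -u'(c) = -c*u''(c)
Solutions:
 u(c) = C1 + C2*c^2


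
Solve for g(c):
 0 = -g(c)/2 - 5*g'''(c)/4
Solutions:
 g(c) = C3*exp(-2^(1/3)*5^(2/3)*c/5) + (C1*sin(2^(1/3)*sqrt(3)*5^(2/3)*c/10) + C2*cos(2^(1/3)*sqrt(3)*5^(2/3)*c/10))*exp(2^(1/3)*5^(2/3)*c/10)


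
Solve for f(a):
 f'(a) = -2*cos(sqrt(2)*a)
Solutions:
 f(a) = C1 - sqrt(2)*sin(sqrt(2)*a)


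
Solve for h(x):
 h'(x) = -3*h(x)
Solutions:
 h(x) = C1*exp(-3*x)


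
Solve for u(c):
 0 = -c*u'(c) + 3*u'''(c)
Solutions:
 u(c) = C1 + Integral(C2*airyai(3^(2/3)*c/3) + C3*airybi(3^(2/3)*c/3), c)


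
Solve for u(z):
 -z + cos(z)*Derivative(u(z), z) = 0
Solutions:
 u(z) = C1 + Integral(z/cos(z), z)


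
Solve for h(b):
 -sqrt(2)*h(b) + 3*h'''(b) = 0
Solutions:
 h(b) = C3*exp(2^(1/6)*3^(2/3)*b/3) + (C1*sin(6^(1/6)*b/2) + C2*cos(6^(1/6)*b/2))*exp(-2^(1/6)*3^(2/3)*b/6)


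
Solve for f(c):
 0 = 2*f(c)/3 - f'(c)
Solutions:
 f(c) = C1*exp(2*c/3)


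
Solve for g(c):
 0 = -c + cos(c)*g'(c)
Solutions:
 g(c) = C1 + Integral(c/cos(c), c)


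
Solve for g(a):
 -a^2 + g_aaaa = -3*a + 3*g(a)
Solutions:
 g(a) = C1*exp(-3^(1/4)*a) + C2*exp(3^(1/4)*a) + C3*sin(3^(1/4)*a) + C4*cos(3^(1/4)*a) - a^2/3 + a


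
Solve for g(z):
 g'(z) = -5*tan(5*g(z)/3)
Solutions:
 g(z) = -3*asin(C1*exp(-25*z/3))/5 + 3*pi/5
 g(z) = 3*asin(C1*exp(-25*z/3))/5


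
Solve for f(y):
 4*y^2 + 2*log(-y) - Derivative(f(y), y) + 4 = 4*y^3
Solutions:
 f(y) = C1 - y^4 + 4*y^3/3 + 2*y*log(-y) + 2*y


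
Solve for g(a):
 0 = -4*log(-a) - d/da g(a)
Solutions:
 g(a) = C1 - 4*a*log(-a) + 4*a


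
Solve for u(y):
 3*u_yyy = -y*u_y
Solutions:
 u(y) = C1 + Integral(C2*airyai(-3^(2/3)*y/3) + C3*airybi(-3^(2/3)*y/3), y)


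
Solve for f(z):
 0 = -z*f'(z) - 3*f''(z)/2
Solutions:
 f(z) = C1 + C2*erf(sqrt(3)*z/3)


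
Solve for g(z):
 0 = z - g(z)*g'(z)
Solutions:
 g(z) = -sqrt(C1 + z^2)
 g(z) = sqrt(C1 + z^2)


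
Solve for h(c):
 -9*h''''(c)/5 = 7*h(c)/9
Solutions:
 h(c) = (C1*sin(sqrt(2)*35^(1/4)*c/6) + C2*cos(sqrt(2)*35^(1/4)*c/6))*exp(-sqrt(2)*35^(1/4)*c/6) + (C3*sin(sqrt(2)*35^(1/4)*c/6) + C4*cos(sqrt(2)*35^(1/4)*c/6))*exp(sqrt(2)*35^(1/4)*c/6)


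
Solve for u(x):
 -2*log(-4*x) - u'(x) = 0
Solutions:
 u(x) = C1 - 2*x*log(-x) + 2*x*(1 - 2*log(2))


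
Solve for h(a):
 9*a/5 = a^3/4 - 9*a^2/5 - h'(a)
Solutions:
 h(a) = C1 + a^4/16 - 3*a^3/5 - 9*a^2/10


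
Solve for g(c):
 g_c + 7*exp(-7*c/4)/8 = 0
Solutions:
 g(c) = C1 + exp(-7*c/4)/2


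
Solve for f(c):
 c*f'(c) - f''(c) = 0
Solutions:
 f(c) = C1 + C2*erfi(sqrt(2)*c/2)


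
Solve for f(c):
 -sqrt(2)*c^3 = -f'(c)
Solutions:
 f(c) = C1 + sqrt(2)*c^4/4


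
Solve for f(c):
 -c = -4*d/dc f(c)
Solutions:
 f(c) = C1 + c^2/8


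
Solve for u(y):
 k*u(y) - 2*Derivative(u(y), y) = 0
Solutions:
 u(y) = C1*exp(k*y/2)


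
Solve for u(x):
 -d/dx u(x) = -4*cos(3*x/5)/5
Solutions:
 u(x) = C1 + 4*sin(3*x/5)/3


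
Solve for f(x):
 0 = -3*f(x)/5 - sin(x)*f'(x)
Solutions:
 f(x) = C1*(cos(x) + 1)^(3/10)/(cos(x) - 1)^(3/10)


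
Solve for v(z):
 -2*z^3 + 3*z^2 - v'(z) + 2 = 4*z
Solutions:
 v(z) = C1 - z^4/2 + z^3 - 2*z^2 + 2*z


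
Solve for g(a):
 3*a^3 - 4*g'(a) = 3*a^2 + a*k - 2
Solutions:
 g(a) = C1 + 3*a^4/16 - a^3/4 - a^2*k/8 + a/2


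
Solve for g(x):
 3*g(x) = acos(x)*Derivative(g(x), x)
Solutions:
 g(x) = C1*exp(3*Integral(1/acos(x), x))


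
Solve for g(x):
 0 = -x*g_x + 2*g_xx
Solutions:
 g(x) = C1 + C2*erfi(x/2)


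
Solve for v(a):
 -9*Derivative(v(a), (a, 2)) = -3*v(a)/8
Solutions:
 v(a) = C1*exp(-sqrt(6)*a/12) + C2*exp(sqrt(6)*a/12)


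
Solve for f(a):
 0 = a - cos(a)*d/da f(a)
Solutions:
 f(a) = C1 + Integral(a/cos(a), a)


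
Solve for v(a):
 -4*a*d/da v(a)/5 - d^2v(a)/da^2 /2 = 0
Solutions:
 v(a) = C1 + C2*erf(2*sqrt(5)*a/5)


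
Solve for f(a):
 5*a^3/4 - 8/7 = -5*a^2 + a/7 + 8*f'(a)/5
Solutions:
 f(a) = C1 + 25*a^4/128 + 25*a^3/24 - 5*a^2/112 - 5*a/7


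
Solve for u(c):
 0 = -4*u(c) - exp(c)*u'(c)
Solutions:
 u(c) = C1*exp(4*exp(-c))


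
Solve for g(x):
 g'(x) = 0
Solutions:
 g(x) = C1


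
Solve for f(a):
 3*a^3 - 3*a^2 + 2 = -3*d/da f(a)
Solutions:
 f(a) = C1 - a^4/4 + a^3/3 - 2*a/3


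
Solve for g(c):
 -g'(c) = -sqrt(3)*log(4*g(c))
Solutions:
 -sqrt(3)*Integral(1/(log(_y) + 2*log(2)), (_y, g(c)))/3 = C1 - c


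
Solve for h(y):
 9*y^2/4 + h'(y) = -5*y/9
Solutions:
 h(y) = C1 - 3*y^3/4 - 5*y^2/18


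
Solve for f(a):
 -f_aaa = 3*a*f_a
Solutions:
 f(a) = C1 + Integral(C2*airyai(-3^(1/3)*a) + C3*airybi(-3^(1/3)*a), a)


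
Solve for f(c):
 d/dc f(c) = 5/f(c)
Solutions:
 f(c) = -sqrt(C1 + 10*c)
 f(c) = sqrt(C1 + 10*c)


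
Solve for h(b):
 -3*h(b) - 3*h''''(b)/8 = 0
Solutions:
 h(b) = (C1*sin(2^(1/4)*b) + C2*cos(2^(1/4)*b))*exp(-2^(1/4)*b) + (C3*sin(2^(1/4)*b) + C4*cos(2^(1/4)*b))*exp(2^(1/4)*b)


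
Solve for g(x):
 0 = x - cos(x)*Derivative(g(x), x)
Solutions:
 g(x) = C1 + Integral(x/cos(x), x)


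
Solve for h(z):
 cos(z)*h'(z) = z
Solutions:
 h(z) = C1 + Integral(z/cos(z), z)


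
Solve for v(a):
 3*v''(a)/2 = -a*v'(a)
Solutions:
 v(a) = C1 + C2*erf(sqrt(3)*a/3)


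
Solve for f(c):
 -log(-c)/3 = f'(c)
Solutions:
 f(c) = C1 - c*log(-c)/3 + c/3


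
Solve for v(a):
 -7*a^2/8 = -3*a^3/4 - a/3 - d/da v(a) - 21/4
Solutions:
 v(a) = C1 - 3*a^4/16 + 7*a^3/24 - a^2/6 - 21*a/4


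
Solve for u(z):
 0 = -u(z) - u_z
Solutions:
 u(z) = C1*exp(-z)


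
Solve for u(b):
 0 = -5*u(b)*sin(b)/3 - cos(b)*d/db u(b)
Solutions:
 u(b) = C1*cos(b)^(5/3)


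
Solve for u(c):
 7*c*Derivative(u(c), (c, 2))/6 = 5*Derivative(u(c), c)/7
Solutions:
 u(c) = C1 + C2*c^(79/49)


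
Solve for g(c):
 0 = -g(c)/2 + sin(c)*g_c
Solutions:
 g(c) = C1*(cos(c) - 1)^(1/4)/(cos(c) + 1)^(1/4)


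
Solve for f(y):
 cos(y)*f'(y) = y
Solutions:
 f(y) = C1 + Integral(y/cos(y), y)


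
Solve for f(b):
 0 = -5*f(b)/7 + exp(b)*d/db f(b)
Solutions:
 f(b) = C1*exp(-5*exp(-b)/7)


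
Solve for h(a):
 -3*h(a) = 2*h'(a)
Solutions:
 h(a) = C1*exp(-3*a/2)


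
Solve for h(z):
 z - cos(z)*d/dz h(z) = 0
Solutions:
 h(z) = C1 + Integral(z/cos(z), z)


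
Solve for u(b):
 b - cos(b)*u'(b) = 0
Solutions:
 u(b) = C1 + Integral(b/cos(b), b)


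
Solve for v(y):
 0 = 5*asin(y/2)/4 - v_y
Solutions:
 v(y) = C1 + 5*y*asin(y/2)/4 + 5*sqrt(4 - y^2)/4


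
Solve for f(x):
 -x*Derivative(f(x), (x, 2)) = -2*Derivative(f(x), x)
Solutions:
 f(x) = C1 + C2*x^3


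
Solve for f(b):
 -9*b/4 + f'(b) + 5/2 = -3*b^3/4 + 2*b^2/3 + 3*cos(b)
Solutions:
 f(b) = C1 - 3*b^4/16 + 2*b^3/9 + 9*b^2/8 - 5*b/2 + 3*sin(b)


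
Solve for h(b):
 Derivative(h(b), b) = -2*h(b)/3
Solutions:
 h(b) = C1*exp(-2*b/3)


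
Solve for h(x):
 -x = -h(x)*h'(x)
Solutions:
 h(x) = -sqrt(C1 + x^2)
 h(x) = sqrt(C1 + x^2)


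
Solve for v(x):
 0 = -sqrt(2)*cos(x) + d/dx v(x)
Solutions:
 v(x) = C1 + sqrt(2)*sin(x)


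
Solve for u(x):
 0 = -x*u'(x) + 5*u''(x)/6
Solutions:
 u(x) = C1 + C2*erfi(sqrt(15)*x/5)


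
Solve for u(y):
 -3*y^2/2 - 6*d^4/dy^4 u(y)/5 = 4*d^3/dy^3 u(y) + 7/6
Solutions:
 u(y) = C1 + C2*y + C3*y^2 + C4*exp(-10*y/3) - y^5/160 + 3*y^4/320 - 431*y^3/7200


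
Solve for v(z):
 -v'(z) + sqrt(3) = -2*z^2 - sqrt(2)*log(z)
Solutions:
 v(z) = C1 + 2*z^3/3 + sqrt(2)*z*log(z) - sqrt(2)*z + sqrt(3)*z


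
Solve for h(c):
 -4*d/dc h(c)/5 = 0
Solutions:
 h(c) = C1


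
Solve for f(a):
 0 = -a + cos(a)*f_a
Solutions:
 f(a) = C1 + Integral(a/cos(a), a)


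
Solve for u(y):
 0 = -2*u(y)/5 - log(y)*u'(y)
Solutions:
 u(y) = C1*exp(-2*li(y)/5)


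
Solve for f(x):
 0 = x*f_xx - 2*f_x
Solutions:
 f(x) = C1 + C2*x^3


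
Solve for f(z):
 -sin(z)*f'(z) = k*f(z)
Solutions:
 f(z) = C1*exp(k*(-log(cos(z) - 1) + log(cos(z) + 1))/2)


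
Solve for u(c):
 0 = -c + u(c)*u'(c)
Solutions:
 u(c) = -sqrt(C1 + c^2)
 u(c) = sqrt(C1 + c^2)


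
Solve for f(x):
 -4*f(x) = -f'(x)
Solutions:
 f(x) = C1*exp(4*x)


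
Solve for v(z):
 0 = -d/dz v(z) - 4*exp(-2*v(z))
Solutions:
 v(z) = log(-sqrt(C1 - 8*z))
 v(z) = log(C1 - 8*z)/2


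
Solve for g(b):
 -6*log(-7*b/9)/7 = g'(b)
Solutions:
 g(b) = C1 - 6*b*log(-b)/7 + 6*b*(-log(7) + 1 + 2*log(3))/7


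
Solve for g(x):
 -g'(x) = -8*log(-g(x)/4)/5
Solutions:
 -5*Integral(1/(log(-_y) - 2*log(2)), (_y, g(x)))/8 = C1 - x


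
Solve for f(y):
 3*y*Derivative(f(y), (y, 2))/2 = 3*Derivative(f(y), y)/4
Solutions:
 f(y) = C1 + C2*y^(3/2)


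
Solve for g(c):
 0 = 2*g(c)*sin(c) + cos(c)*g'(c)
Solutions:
 g(c) = C1*cos(c)^2


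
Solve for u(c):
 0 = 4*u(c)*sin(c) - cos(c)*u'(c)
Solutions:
 u(c) = C1/cos(c)^4


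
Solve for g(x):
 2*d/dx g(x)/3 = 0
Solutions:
 g(x) = C1


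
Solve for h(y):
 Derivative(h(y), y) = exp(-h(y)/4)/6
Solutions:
 h(y) = 4*log(C1 + y/24)


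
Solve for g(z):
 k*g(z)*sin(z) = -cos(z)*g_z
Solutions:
 g(z) = C1*exp(k*log(cos(z)))


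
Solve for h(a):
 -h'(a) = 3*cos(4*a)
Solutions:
 h(a) = C1 - 3*sin(4*a)/4


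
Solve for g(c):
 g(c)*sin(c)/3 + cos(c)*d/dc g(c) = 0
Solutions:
 g(c) = C1*cos(c)^(1/3)


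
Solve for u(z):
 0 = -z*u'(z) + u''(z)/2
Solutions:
 u(z) = C1 + C2*erfi(z)


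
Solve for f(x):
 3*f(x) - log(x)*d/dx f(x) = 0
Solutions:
 f(x) = C1*exp(3*li(x))


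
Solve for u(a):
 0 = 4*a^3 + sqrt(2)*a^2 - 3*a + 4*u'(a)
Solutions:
 u(a) = C1 - a^4/4 - sqrt(2)*a^3/12 + 3*a^2/8


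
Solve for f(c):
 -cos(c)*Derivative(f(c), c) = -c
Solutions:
 f(c) = C1 + Integral(c/cos(c), c)


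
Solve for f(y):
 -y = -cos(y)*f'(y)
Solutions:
 f(y) = C1 + Integral(y/cos(y), y)


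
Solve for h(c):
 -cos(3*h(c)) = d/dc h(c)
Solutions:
 h(c) = -asin((C1 + exp(6*c))/(C1 - exp(6*c)))/3 + pi/3
 h(c) = asin((C1 + exp(6*c))/(C1 - exp(6*c)))/3


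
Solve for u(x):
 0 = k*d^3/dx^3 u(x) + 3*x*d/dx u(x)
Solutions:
 u(x) = C1 + Integral(C2*airyai(3^(1/3)*x*(-1/k)^(1/3)) + C3*airybi(3^(1/3)*x*(-1/k)^(1/3)), x)


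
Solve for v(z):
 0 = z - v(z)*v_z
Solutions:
 v(z) = -sqrt(C1 + z^2)
 v(z) = sqrt(C1 + z^2)


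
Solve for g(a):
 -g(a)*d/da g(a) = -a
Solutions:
 g(a) = -sqrt(C1 + a^2)
 g(a) = sqrt(C1 + a^2)


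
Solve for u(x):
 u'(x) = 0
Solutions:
 u(x) = C1


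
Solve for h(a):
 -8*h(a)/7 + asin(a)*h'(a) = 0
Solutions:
 h(a) = C1*exp(8*Integral(1/asin(a), a)/7)


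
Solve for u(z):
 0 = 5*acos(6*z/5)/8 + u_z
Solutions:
 u(z) = C1 - 5*z*acos(6*z/5)/8 + 5*sqrt(25 - 36*z^2)/48


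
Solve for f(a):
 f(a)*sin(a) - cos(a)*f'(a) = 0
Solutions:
 f(a) = C1/cos(a)


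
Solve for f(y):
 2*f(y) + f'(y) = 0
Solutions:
 f(y) = C1*exp(-2*y)


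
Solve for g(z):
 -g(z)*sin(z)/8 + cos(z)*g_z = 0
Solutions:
 g(z) = C1/cos(z)^(1/8)


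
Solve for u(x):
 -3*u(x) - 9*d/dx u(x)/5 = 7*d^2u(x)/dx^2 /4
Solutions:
 u(x) = (C1*sin(4*sqrt(111)*x/35) + C2*cos(4*sqrt(111)*x/35))*exp(-18*x/35)


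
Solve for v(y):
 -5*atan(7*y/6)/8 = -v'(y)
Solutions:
 v(y) = C1 + 5*y*atan(7*y/6)/8 - 15*log(49*y^2 + 36)/56


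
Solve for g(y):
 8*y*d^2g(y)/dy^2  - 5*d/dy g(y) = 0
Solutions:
 g(y) = C1 + C2*y^(13/8)


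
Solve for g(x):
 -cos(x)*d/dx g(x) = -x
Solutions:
 g(x) = C1 + Integral(x/cos(x), x)


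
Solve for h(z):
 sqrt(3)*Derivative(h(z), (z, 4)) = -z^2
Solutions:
 h(z) = C1 + C2*z + C3*z^2 + C4*z^3 - sqrt(3)*z^6/1080


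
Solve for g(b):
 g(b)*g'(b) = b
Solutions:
 g(b) = -sqrt(C1 + b^2)
 g(b) = sqrt(C1 + b^2)


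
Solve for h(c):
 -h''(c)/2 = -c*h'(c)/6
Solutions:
 h(c) = C1 + C2*erfi(sqrt(6)*c/6)


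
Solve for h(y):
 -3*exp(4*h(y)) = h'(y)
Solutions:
 h(y) = log(-I*(1/(C1 + 12*y))^(1/4))
 h(y) = log(I*(1/(C1 + 12*y))^(1/4))
 h(y) = log(-(1/(C1 + 12*y))^(1/4))
 h(y) = log(1/(C1 + 12*y))/4


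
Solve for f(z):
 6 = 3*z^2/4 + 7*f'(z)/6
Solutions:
 f(z) = C1 - 3*z^3/14 + 36*z/7


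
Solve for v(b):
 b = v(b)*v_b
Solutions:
 v(b) = -sqrt(C1 + b^2)
 v(b) = sqrt(C1 + b^2)


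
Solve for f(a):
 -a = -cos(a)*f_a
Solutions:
 f(a) = C1 + Integral(a/cos(a), a)


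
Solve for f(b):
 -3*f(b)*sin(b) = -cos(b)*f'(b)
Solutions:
 f(b) = C1/cos(b)^3


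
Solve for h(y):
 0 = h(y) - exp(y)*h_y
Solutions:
 h(y) = C1*exp(-exp(-y))


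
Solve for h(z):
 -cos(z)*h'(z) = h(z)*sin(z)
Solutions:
 h(z) = C1*cos(z)


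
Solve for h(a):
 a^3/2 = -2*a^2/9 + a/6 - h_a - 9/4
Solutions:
 h(a) = C1 - a^4/8 - 2*a^3/27 + a^2/12 - 9*a/4


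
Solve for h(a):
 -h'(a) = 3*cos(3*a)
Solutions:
 h(a) = C1 - sin(3*a)


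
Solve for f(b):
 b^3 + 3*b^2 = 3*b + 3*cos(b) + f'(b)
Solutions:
 f(b) = C1 + b^4/4 + b^3 - 3*b^2/2 - 3*sin(b)


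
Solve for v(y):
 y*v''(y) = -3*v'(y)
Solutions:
 v(y) = C1 + C2/y^2


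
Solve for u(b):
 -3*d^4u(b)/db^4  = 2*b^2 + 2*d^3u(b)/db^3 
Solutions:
 u(b) = C1 + C2*b + C3*b^2 + C4*exp(-2*b/3) - b^5/60 + b^4/8 - 3*b^3/4


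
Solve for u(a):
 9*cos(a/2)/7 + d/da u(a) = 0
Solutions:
 u(a) = C1 - 18*sin(a/2)/7


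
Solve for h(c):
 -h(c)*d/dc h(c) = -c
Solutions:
 h(c) = -sqrt(C1 + c^2)
 h(c) = sqrt(C1 + c^2)


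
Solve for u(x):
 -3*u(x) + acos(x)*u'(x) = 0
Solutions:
 u(x) = C1*exp(3*Integral(1/acos(x), x))


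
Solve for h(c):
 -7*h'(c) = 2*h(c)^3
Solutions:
 h(c) = -sqrt(14)*sqrt(-1/(C1 - 2*c))/2
 h(c) = sqrt(14)*sqrt(-1/(C1 - 2*c))/2


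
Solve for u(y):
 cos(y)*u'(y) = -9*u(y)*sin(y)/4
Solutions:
 u(y) = C1*cos(y)^(9/4)


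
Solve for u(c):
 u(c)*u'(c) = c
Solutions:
 u(c) = -sqrt(C1 + c^2)
 u(c) = sqrt(C1 + c^2)


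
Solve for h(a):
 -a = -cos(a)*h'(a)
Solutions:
 h(a) = C1 + Integral(a/cos(a), a)


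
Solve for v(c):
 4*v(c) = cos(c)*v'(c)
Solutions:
 v(c) = C1*(sin(c)^2 + 2*sin(c) + 1)/(sin(c)^2 - 2*sin(c) + 1)


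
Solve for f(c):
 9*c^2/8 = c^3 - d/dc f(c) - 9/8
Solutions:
 f(c) = C1 + c^4/4 - 3*c^3/8 - 9*c/8


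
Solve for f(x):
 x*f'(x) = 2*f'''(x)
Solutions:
 f(x) = C1 + Integral(C2*airyai(2^(2/3)*x/2) + C3*airybi(2^(2/3)*x/2), x)


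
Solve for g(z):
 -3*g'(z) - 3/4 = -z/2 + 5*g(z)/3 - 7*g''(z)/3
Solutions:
 g(z) = C1*exp(z*(9 - sqrt(221))/14) + C2*exp(z*(9 + sqrt(221))/14) + 3*z/10 - 99/100


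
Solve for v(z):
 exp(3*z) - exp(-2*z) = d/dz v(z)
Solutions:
 v(z) = C1 + exp(3*z)/3 + exp(-2*z)/2


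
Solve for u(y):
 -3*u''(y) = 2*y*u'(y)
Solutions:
 u(y) = C1 + C2*erf(sqrt(3)*y/3)


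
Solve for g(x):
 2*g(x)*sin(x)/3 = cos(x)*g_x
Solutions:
 g(x) = C1/cos(x)^(2/3)


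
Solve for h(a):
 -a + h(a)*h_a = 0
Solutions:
 h(a) = -sqrt(C1 + a^2)
 h(a) = sqrt(C1 + a^2)


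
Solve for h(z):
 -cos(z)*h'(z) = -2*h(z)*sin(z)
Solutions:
 h(z) = C1/cos(z)^2


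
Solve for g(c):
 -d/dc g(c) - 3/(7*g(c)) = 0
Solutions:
 g(c) = -sqrt(C1 - 42*c)/7
 g(c) = sqrt(C1 - 42*c)/7


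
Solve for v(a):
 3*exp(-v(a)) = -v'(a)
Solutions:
 v(a) = log(C1 - 3*a)


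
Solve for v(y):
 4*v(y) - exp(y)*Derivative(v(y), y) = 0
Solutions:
 v(y) = C1*exp(-4*exp(-y))


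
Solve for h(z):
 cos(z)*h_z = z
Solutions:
 h(z) = C1 + Integral(z/cos(z), z)


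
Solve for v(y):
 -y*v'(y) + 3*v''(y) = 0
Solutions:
 v(y) = C1 + C2*erfi(sqrt(6)*y/6)


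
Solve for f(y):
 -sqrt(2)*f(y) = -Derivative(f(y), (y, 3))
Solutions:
 f(y) = C3*exp(2^(1/6)*y) + (C1*sin(2^(1/6)*sqrt(3)*y/2) + C2*cos(2^(1/6)*sqrt(3)*y/2))*exp(-2^(1/6)*y/2)


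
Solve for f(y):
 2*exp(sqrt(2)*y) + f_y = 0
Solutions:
 f(y) = C1 - sqrt(2)*exp(sqrt(2)*y)


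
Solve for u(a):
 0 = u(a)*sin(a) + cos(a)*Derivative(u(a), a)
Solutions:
 u(a) = C1*cos(a)


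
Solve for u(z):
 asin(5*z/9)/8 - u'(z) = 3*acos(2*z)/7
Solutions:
 u(z) = C1 - 3*z*acos(2*z)/7 + z*asin(5*z/9)/8 + 3*sqrt(1 - 4*z^2)/14 + sqrt(81 - 25*z^2)/40


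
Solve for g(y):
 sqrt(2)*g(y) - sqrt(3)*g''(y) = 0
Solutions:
 g(y) = C1*exp(-2^(1/4)*3^(3/4)*y/3) + C2*exp(2^(1/4)*3^(3/4)*y/3)
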